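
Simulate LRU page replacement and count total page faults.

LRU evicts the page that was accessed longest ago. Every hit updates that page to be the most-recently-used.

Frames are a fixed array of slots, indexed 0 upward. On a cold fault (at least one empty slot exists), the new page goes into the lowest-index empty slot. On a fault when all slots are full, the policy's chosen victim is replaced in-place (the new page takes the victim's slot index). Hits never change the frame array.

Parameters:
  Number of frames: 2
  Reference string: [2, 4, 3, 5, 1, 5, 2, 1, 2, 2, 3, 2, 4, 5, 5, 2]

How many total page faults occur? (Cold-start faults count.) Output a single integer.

Step 0: ref 2 → FAULT, frames=[2,-]
Step 1: ref 4 → FAULT, frames=[2,4]
Step 2: ref 3 → FAULT (evict 2), frames=[3,4]
Step 3: ref 5 → FAULT (evict 4), frames=[3,5]
Step 4: ref 1 → FAULT (evict 3), frames=[1,5]
Step 5: ref 5 → HIT, frames=[1,5]
Step 6: ref 2 → FAULT (evict 1), frames=[2,5]
Step 7: ref 1 → FAULT (evict 5), frames=[2,1]
Step 8: ref 2 → HIT, frames=[2,1]
Step 9: ref 2 → HIT, frames=[2,1]
Step 10: ref 3 → FAULT (evict 1), frames=[2,3]
Step 11: ref 2 → HIT, frames=[2,3]
Step 12: ref 4 → FAULT (evict 3), frames=[2,4]
Step 13: ref 5 → FAULT (evict 2), frames=[5,4]
Step 14: ref 5 → HIT, frames=[5,4]
Step 15: ref 2 → FAULT (evict 4), frames=[5,2]
Total faults: 11

Answer: 11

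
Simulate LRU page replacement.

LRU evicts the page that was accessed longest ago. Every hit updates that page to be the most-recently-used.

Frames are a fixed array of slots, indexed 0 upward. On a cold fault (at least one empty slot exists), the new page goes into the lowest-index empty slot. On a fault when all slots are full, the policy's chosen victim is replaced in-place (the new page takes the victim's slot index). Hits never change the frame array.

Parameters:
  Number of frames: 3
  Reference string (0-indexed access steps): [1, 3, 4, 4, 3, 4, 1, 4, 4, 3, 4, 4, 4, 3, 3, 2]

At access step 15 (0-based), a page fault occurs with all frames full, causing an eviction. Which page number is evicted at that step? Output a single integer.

Answer: 1

Derivation:
Step 0: ref 1 -> FAULT, frames=[1,-,-]
Step 1: ref 3 -> FAULT, frames=[1,3,-]
Step 2: ref 4 -> FAULT, frames=[1,3,4]
Step 3: ref 4 -> HIT, frames=[1,3,4]
Step 4: ref 3 -> HIT, frames=[1,3,4]
Step 5: ref 4 -> HIT, frames=[1,3,4]
Step 6: ref 1 -> HIT, frames=[1,3,4]
Step 7: ref 4 -> HIT, frames=[1,3,4]
Step 8: ref 4 -> HIT, frames=[1,3,4]
Step 9: ref 3 -> HIT, frames=[1,3,4]
Step 10: ref 4 -> HIT, frames=[1,3,4]
Step 11: ref 4 -> HIT, frames=[1,3,4]
Step 12: ref 4 -> HIT, frames=[1,3,4]
Step 13: ref 3 -> HIT, frames=[1,3,4]
Step 14: ref 3 -> HIT, frames=[1,3,4]
Step 15: ref 2 -> FAULT, evict 1, frames=[2,3,4]
At step 15: evicted page 1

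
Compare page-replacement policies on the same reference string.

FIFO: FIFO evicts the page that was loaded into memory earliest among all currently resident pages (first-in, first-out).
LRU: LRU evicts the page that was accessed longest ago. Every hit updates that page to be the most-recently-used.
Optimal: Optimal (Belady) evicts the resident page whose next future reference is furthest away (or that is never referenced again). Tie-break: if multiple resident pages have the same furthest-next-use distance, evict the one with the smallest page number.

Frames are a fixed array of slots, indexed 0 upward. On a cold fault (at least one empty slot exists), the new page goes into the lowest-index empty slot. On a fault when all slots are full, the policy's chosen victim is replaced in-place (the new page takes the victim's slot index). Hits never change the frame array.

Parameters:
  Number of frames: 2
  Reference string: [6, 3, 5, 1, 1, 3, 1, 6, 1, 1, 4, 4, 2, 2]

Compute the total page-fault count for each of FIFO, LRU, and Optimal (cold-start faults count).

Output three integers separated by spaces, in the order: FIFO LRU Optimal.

Answer: 9 8 7

Derivation:
--- FIFO ---
  step 0: ref 6 -> FAULT, frames=[6,-] (faults so far: 1)
  step 1: ref 3 -> FAULT, frames=[6,3] (faults so far: 2)
  step 2: ref 5 -> FAULT, evict 6, frames=[5,3] (faults so far: 3)
  step 3: ref 1 -> FAULT, evict 3, frames=[5,1] (faults so far: 4)
  step 4: ref 1 -> HIT, frames=[5,1] (faults so far: 4)
  step 5: ref 3 -> FAULT, evict 5, frames=[3,1] (faults so far: 5)
  step 6: ref 1 -> HIT, frames=[3,1] (faults so far: 5)
  step 7: ref 6 -> FAULT, evict 1, frames=[3,6] (faults so far: 6)
  step 8: ref 1 -> FAULT, evict 3, frames=[1,6] (faults so far: 7)
  step 9: ref 1 -> HIT, frames=[1,6] (faults so far: 7)
  step 10: ref 4 -> FAULT, evict 6, frames=[1,4] (faults so far: 8)
  step 11: ref 4 -> HIT, frames=[1,4] (faults so far: 8)
  step 12: ref 2 -> FAULT, evict 1, frames=[2,4] (faults so far: 9)
  step 13: ref 2 -> HIT, frames=[2,4] (faults so far: 9)
  FIFO total faults: 9
--- LRU ---
  step 0: ref 6 -> FAULT, frames=[6,-] (faults so far: 1)
  step 1: ref 3 -> FAULT, frames=[6,3] (faults so far: 2)
  step 2: ref 5 -> FAULT, evict 6, frames=[5,3] (faults so far: 3)
  step 3: ref 1 -> FAULT, evict 3, frames=[5,1] (faults so far: 4)
  step 4: ref 1 -> HIT, frames=[5,1] (faults so far: 4)
  step 5: ref 3 -> FAULT, evict 5, frames=[3,1] (faults so far: 5)
  step 6: ref 1 -> HIT, frames=[3,1] (faults so far: 5)
  step 7: ref 6 -> FAULT, evict 3, frames=[6,1] (faults so far: 6)
  step 8: ref 1 -> HIT, frames=[6,1] (faults so far: 6)
  step 9: ref 1 -> HIT, frames=[6,1] (faults so far: 6)
  step 10: ref 4 -> FAULT, evict 6, frames=[4,1] (faults so far: 7)
  step 11: ref 4 -> HIT, frames=[4,1] (faults so far: 7)
  step 12: ref 2 -> FAULT, evict 1, frames=[4,2] (faults so far: 8)
  step 13: ref 2 -> HIT, frames=[4,2] (faults so far: 8)
  LRU total faults: 8
--- Optimal ---
  step 0: ref 6 -> FAULT, frames=[6,-] (faults so far: 1)
  step 1: ref 3 -> FAULT, frames=[6,3] (faults so far: 2)
  step 2: ref 5 -> FAULT, evict 6, frames=[5,3] (faults so far: 3)
  step 3: ref 1 -> FAULT, evict 5, frames=[1,3] (faults so far: 4)
  step 4: ref 1 -> HIT, frames=[1,3] (faults so far: 4)
  step 5: ref 3 -> HIT, frames=[1,3] (faults so far: 4)
  step 6: ref 1 -> HIT, frames=[1,3] (faults so far: 4)
  step 7: ref 6 -> FAULT, evict 3, frames=[1,6] (faults so far: 5)
  step 8: ref 1 -> HIT, frames=[1,6] (faults so far: 5)
  step 9: ref 1 -> HIT, frames=[1,6] (faults so far: 5)
  step 10: ref 4 -> FAULT, evict 1, frames=[4,6] (faults so far: 6)
  step 11: ref 4 -> HIT, frames=[4,6] (faults so far: 6)
  step 12: ref 2 -> FAULT, evict 4, frames=[2,6] (faults so far: 7)
  step 13: ref 2 -> HIT, frames=[2,6] (faults so far: 7)
  Optimal total faults: 7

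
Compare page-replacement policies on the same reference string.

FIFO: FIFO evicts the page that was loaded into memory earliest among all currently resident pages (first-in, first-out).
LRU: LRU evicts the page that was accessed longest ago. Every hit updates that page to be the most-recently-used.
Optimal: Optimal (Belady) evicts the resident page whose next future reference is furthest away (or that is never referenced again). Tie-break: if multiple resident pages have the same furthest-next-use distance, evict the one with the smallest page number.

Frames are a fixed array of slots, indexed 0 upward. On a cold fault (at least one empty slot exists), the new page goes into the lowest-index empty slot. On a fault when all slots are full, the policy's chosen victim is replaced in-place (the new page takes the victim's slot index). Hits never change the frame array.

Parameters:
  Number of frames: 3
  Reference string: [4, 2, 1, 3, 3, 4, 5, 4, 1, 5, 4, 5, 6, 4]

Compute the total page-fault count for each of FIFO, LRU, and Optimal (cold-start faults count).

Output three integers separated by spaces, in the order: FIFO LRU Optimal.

--- FIFO ---
  step 0: ref 4 -> FAULT, frames=[4,-,-] (faults so far: 1)
  step 1: ref 2 -> FAULT, frames=[4,2,-] (faults so far: 2)
  step 2: ref 1 -> FAULT, frames=[4,2,1] (faults so far: 3)
  step 3: ref 3 -> FAULT, evict 4, frames=[3,2,1] (faults so far: 4)
  step 4: ref 3 -> HIT, frames=[3,2,1] (faults so far: 4)
  step 5: ref 4 -> FAULT, evict 2, frames=[3,4,1] (faults so far: 5)
  step 6: ref 5 -> FAULT, evict 1, frames=[3,4,5] (faults so far: 6)
  step 7: ref 4 -> HIT, frames=[3,4,5] (faults so far: 6)
  step 8: ref 1 -> FAULT, evict 3, frames=[1,4,5] (faults so far: 7)
  step 9: ref 5 -> HIT, frames=[1,4,5] (faults so far: 7)
  step 10: ref 4 -> HIT, frames=[1,4,5] (faults so far: 7)
  step 11: ref 5 -> HIT, frames=[1,4,5] (faults so far: 7)
  step 12: ref 6 -> FAULT, evict 4, frames=[1,6,5] (faults so far: 8)
  step 13: ref 4 -> FAULT, evict 5, frames=[1,6,4] (faults so far: 9)
  FIFO total faults: 9
--- LRU ---
  step 0: ref 4 -> FAULT, frames=[4,-,-] (faults so far: 1)
  step 1: ref 2 -> FAULT, frames=[4,2,-] (faults so far: 2)
  step 2: ref 1 -> FAULT, frames=[4,2,1] (faults so far: 3)
  step 3: ref 3 -> FAULT, evict 4, frames=[3,2,1] (faults so far: 4)
  step 4: ref 3 -> HIT, frames=[3,2,1] (faults so far: 4)
  step 5: ref 4 -> FAULT, evict 2, frames=[3,4,1] (faults so far: 5)
  step 6: ref 5 -> FAULT, evict 1, frames=[3,4,5] (faults so far: 6)
  step 7: ref 4 -> HIT, frames=[3,4,5] (faults so far: 6)
  step 8: ref 1 -> FAULT, evict 3, frames=[1,4,5] (faults so far: 7)
  step 9: ref 5 -> HIT, frames=[1,4,5] (faults so far: 7)
  step 10: ref 4 -> HIT, frames=[1,4,5] (faults so far: 7)
  step 11: ref 5 -> HIT, frames=[1,4,5] (faults so far: 7)
  step 12: ref 6 -> FAULT, evict 1, frames=[6,4,5] (faults so far: 8)
  step 13: ref 4 -> HIT, frames=[6,4,5] (faults so far: 8)
  LRU total faults: 8
--- Optimal ---
  step 0: ref 4 -> FAULT, frames=[4,-,-] (faults so far: 1)
  step 1: ref 2 -> FAULT, frames=[4,2,-] (faults so far: 2)
  step 2: ref 1 -> FAULT, frames=[4,2,1] (faults so far: 3)
  step 3: ref 3 -> FAULT, evict 2, frames=[4,3,1] (faults so far: 4)
  step 4: ref 3 -> HIT, frames=[4,3,1] (faults so far: 4)
  step 5: ref 4 -> HIT, frames=[4,3,1] (faults so far: 4)
  step 6: ref 5 -> FAULT, evict 3, frames=[4,5,1] (faults so far: 5)
  step 7: ref 4 -> HIT, frames=[4,5,1] (faults so far: 5)
  step 8: ref 1 -> HIT, frames=[4,5,1] (faults so far: 5)
  step 9: ref 5 -> HIT, frames=[4,5,1] (faults so far: 5)
  step 10: ref 4 -> HIT, frames=[4,5,1] (faults so far: 5)
  step 11: ref 5 -> HIT, frames=[4,5,1] (faults so far: 5)
  step 12: ref 6 -> FAULT, evict 1, frames=[4,5,6] (faults so far: 6)
  step 13: ref 4 -> HIT, frames=[4,5,6] (faults so far: 6)
  Optimal total faults: 6

Answer: 9 8 6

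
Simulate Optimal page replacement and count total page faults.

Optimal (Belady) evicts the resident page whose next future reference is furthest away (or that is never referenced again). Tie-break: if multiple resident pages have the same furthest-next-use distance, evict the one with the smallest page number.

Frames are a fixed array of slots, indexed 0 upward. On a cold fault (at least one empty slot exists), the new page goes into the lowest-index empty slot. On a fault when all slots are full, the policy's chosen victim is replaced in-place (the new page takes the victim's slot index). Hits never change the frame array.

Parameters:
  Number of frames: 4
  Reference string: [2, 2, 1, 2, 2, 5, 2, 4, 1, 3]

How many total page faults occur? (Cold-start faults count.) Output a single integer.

Step 0: ref 2 → FAULT, frames=[2,-,-,-]
Step 1: ref 2 → HIT, frames=[2,-,-,-]
Step 2: ref 1 → FAULT, frames=[2,1,-,-]
Step 3: ref 2 → HIT, frames=[2,1,-,-]
Step 4: ref 2 → HIT, frames=[2,1,-,-]
Step 5: ref 5 → FAULT, frames=[2,1,5,-]
Step 6: ref 2 → HIT, frames=[2,1,5,-]
Step 7: ref 4 → FAULT, frames=[2,1,5,4]
Step 8: ref 1 → HIT, frames=[2,1,5,4]
Step 9: ref 3 → FAULT (evict 1), frames=[2,3,5,4]
Total faults: 5

Answer: 5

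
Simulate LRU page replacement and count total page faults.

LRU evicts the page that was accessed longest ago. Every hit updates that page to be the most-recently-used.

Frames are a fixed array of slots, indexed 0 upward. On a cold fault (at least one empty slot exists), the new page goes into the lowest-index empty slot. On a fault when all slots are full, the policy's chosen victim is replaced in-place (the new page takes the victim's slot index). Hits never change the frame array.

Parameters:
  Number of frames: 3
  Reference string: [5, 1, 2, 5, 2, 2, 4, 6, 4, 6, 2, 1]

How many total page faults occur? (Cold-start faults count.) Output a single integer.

Step 0: ref 5 → FAULT, frames=[5,-,-]
Step 1: ref 1 → FAULT, frames=[5,1,-]
Step 2: ref 2 → FAULT, frames=[5,1,2]
Step 3: ref 5 → HIT, frames=[5,1,2]
Step 4: ref 2 → HIT, frames=[5,1,2]
Step 5: ref 2 → HIT, frames=[5,1,2]
Step 6: ref 4 → FAULT (evict 1), frames=[5,4,2]
Step 7: ref 6 → FAULT (evict 5), frames=[6,4,2]
Step 8: ref 4 → HIT, frames=[6,4,2]
Step 9: ref 6 → HIT, frames=[6,4,2]
Step 10: ref 2 → HIT, frames=[6,4,2]
Step 11: ref 1 → FAULT (evict 4), frames=[6,1,2]
Total faults: 6

Answer: 6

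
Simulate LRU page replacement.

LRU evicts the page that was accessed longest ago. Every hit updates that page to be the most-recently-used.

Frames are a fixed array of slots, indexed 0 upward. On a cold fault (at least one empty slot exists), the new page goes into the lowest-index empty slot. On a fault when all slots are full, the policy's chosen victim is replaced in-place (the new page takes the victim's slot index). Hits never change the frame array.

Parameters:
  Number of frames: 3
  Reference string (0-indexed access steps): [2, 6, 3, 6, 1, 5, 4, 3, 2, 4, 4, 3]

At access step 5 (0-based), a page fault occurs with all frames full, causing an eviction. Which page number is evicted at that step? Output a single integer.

Answer: 3

Derivation:
Step 0: ref 2 -> FAULT, frames=[2,-,-]
Step 1: ref 6 -> FAULT, frames=[2,6,-]
Step 2: ref 3 -> FAULT, frames=[2,6,3]
Step 3: ref 6 -> HIT, frames=[2,6,3]
Step 4: ref 1 -> FAULT, evict 2, frames=[1,6,3]
Step 5: ref 5 -> FAULT, evict 3, frames=[1,6,5]
At step 5: evicted page 3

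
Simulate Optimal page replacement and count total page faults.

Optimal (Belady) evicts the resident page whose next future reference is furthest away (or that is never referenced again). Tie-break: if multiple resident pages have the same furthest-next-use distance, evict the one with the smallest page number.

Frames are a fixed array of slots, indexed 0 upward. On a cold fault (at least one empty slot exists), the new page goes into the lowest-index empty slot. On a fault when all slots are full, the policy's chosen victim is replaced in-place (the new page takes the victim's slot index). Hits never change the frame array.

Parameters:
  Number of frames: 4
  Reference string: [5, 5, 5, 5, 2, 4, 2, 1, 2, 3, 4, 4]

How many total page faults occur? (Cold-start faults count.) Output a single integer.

Answer: 5

Derivation:
Step 0: ref 5 → FAULT, frames=[5,-,-,-]
Step 1: ref 5 → HIT, frames=[5,-,-,-]
Step 2: ref 5 → HIT, frames=[5,-,-,-]
Step 3: ref 5 → HIT, frames=[5,-,-,-]
Step 4: ref 2 → FAULT, frames=[5,2,-,-]
Step 5: ref 4 → FAULT, frames=[5,2,4,-]
Step 6: ref 2 → HIT, frames=[5,2,4,-]
Step 7: ref 1 → FAULT, frames=[5,2,4,1]
Step 8: ref 2 → HIT, frames=[5,2,4,1]
Step 9: ref 3 → FAULT (evict 1), frames=[5,2,4,3]
Step 10: ref 4 → HIT, frames=[5,2,4,3]
Step 11: ref 4 → HIT, frames=[5,2,4,3]
Total faults: 5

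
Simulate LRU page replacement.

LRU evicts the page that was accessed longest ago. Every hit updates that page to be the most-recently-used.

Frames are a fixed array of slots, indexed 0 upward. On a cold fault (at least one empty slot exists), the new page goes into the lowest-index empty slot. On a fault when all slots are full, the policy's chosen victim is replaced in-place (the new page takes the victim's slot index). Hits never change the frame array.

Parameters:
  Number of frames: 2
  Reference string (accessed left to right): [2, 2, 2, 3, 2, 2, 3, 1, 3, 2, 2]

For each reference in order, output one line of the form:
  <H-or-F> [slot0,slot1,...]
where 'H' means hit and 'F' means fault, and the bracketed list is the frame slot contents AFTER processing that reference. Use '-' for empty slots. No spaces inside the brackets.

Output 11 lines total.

F [2,-]
H [2,-]
H [2,-]
F [2,3]
H [2,3]
H [2,3]
H [2,3]
F [1,3]
H [1,3]
F [2,3]
H [2,3]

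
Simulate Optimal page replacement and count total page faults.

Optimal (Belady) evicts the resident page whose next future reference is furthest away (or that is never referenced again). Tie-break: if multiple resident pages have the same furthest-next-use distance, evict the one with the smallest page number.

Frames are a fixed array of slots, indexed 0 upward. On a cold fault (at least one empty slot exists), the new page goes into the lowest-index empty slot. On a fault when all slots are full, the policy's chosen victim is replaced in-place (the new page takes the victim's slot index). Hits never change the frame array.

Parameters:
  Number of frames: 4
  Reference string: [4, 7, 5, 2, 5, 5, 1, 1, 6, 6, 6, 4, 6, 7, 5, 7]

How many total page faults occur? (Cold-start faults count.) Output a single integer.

Answer: 6

Derivation:
Step 0: ref 4 → FAULT, frames=[4,-,-,-]
Step 1: ref 7 → FAULT, frames=[4,7,-,-]
Step 2: ref 5 → FAULT, frames=[4,7,5,-]
Step 3: ref 2 → FAULT, frames=[4,7,5,2]
Step 4: ref 5 → HIT, frames=[4,7,5,2]
Step 5: ref 5 → HIT, frames=[4,7,5,2]
Step 6: ref 1 → FAULT (evict 2), frames=[4,7,5,1]
Step 7: ref 1 → HIT, frames=[4,7,5,1]
Step 8: ref 6 → FAULT (evict 1), frames=[4,7,5,6]
Step 9: ref 6 → HIT, frames=[4,7,5,6]
Step 10: ref 6 → HIT, frames=[4,7,5,6]
Step 11: ref 4 → HIT, frames=[4,7,5,6]
Step 12: ref 6 → HIT, frames=[4,7,5,6]
Step 13: ref 7 → HIT, frames=[4,7,5,6]
Step 14: ref 5 → HIT, frames=[4,7,5,6]
Step 15: ref 7 → HIT, frames=[4,7,5,6]
Total faults: 6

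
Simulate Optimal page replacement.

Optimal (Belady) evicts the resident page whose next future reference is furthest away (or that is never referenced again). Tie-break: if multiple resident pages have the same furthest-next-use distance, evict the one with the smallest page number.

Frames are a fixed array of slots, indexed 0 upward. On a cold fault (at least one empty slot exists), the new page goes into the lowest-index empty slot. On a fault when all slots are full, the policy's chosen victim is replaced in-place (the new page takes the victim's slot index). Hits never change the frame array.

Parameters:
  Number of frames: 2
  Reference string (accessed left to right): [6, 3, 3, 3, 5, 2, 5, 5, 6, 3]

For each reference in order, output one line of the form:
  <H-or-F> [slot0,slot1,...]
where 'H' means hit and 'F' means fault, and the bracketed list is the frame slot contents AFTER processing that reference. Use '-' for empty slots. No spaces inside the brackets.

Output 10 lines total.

F [6,-]
F [6,3]
H [6,3]
H [6,3]
F [6,5]
F [2,5]
H [2,5]
H [2,5]
F [6,5]
F [6,3]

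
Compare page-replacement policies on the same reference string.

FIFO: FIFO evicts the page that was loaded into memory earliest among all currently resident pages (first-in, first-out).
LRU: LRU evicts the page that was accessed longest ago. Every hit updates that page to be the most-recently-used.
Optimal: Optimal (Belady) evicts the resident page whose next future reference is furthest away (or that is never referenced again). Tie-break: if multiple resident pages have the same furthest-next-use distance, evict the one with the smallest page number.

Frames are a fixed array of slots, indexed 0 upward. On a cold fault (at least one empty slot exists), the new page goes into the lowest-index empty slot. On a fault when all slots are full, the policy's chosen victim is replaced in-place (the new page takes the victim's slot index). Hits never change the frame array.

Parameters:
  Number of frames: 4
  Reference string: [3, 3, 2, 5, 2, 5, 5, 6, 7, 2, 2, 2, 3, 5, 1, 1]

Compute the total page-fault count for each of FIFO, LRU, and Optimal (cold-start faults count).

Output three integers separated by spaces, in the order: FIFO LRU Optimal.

--- FIFO ---
  step 0: ref 3 -> FAULT, frames=[3,-,-,-] (faults so far: 1)
  step 1: ref 3 -> HIT, frames=[3,-,-,-] (faults so far: 1)
  step 2: ref 2 -> FAULT, frames=[3,2,-,-] (faults so far: 2)
  step 3: ref 5 -> FAULT, frames=[3,2,5,-] (faults so far: 3)
  step 4: ref 2 -> HIT, frames=[3,2,5,-] (faults so far: 3)
  step 5: ref 5 -> HIT, frames=[3,2,5,-] (faults so far: 3)
  step 6: ref 5 -> HIT, frames=[3,2,5,-] (faults so far: 3)
  step 7: ref 6 -> FAULT, frames=[3,2,5,6] (faults so far: 4)
  step 8: ref 7 -> FAULT, evict 3, frames=[7,2,5,6] (faults so far: 5)
  step 9: ref 2 -> HIT, frames=[7,2,5,6] (faults so far: 5)
  step 10: ref 2 -> HIT, frames=[7,2,5,6] (faults so far: 5)
  step 11: ref 2 -> HIT, frames=[7,2,5,6] (faults so far: 5)
  step 12: ref 3 -> FAULT, evict 2, frames=[7,3,5,6] (faults so far: 6)
  step 13: ref 5 -> HIT, frames=[7,3,5,6] (faults so far: 6)
  step 14: ref 1 -> FAULT, evict 5, frames=[7,3,1,6] (faults so far: 7)
  step 15: ref 1 -> HIT, frames=[7,3,1,6] (faults so far: 7)
  FIFO total faults: 7
--- LRU ---
  step 0: ref 3 -> FAULT, frames=[3,-,-,-] (faults so far: 1)
  step 1: ref 3 -> HIT, frames=[3,-,-,-] (faults so far: 1)
  step 2: ref 2 -> FAULT, frames=[3,2,-,-] (faults so far: 2)
  step 3: ref 5 -> FAULT, frames=[3,2,5,-] (faults so far: 3)
  step 4: ref 2 -> HIT, frames=[3,2,5,-] (faults so far: 3)
  step 5: ref 5 -> HIT, frames=[3,2,5,-] (faults so far: 3)
  step 6: ref 5 -> HIT, frames=[3,2,5,-] (faults so far: 3)
  step 7: ref 6 -> FAULT, frames=[3,2,5,6] (faults so far: 4)
  step 8: ref 7 -> FAULT, evict 3, frames=[7,2,5,6] (faults so far: 5)
  step 9: ref 2 -> HIT, frames=[7,2,5,6] (faults so far: 5)
  step 10: ref 2 -> HIT, frames=[7,2,5,6] (faults so far: 5)
  step 11: ref 2 -> HIT, frames=[7,2,5,6] (faults so far: 5)
  step 12: ref 3 -> FAULT, evict 5, frames=[7,2,3,6] (faults so far: 6)
  step 13: ref 5 -> FAULT, evict 6, frames=[7,2,3,5] (faults so far: 7)
  step 14: ref 1 -> FAULT, evict 7, frames=[1,2,3,5] (faults so far: 8)
  step 15: ref 1 -> HIT, frames=[1,2,3,5] (faults so far: 8)
  LRU total faults: 8
--- Optimal ---
  step 0: ref 3 -> FAULT, frames=[3,-,-,-] (faults so far: 1)
  step 1: ref 3 -> HIT, frames=[3,-,-,-] (faults so far: 1)
  step 2: ref 2 -> FAULT, frames=[3,2,-,-] (faults so far: 2)
  step 3: ref 5 -> FAULT, frames=[3,2,5,-] (faults so far: 3)
  step 4: ref 2 -> HIT, frames=[3,2,5,-] (faults so far: 3)
  step 5: ref 5 -> HIT, frames=[3,2,5,-] (faults so far: 3)
  step 6: ref 5 -> HIT, frames=[3,2,5,-] (faults so far: 3)
  step 7: ref 6 -> FAULT, frames=[3,2,5,6] (faults so far: 4)
  step 8: ref 7 -> FAULT, evict 6, frames=[3,2,5,7] (faults so far: 5)
  step 9: ref 2 -> HIT, frames=[3,2,5,7] (faults so far: 5)
  step 10: ref 2 -> HIT, frames=[3,2,5,7] (faults so far: 5)
  step 11: ref 2 -> HIT, frames=[3,2,5,7] (faults so far: 5)
  step 12: ref 3 -> HIT, frames=[3,2,5,7] (faults so far: 5)
  step 13: ref 5 -> HIT, frames=[3,2,5,7] (faults so far: 5)
  step 14: ref 1 -> FAULT, evict 2, frames=[3,1,5,7] (faults so far: 6)
  step 15: ref 1 -> HIT, frames=[3,1,5,7] (faults so far: 6)
  Optimal total faults: 6

Answer: 7 8 6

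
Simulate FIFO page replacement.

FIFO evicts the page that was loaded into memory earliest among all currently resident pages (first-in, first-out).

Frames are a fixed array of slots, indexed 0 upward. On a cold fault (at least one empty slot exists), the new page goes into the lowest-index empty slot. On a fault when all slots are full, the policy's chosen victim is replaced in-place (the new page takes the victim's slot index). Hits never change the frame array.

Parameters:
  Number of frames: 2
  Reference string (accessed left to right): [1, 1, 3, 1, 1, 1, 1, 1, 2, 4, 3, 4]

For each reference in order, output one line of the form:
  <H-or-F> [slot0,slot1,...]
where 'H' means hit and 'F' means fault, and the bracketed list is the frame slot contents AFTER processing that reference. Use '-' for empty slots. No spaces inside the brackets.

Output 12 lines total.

F [1,-]
H [1,-]
F [1,3]
H [1,3]
H [1,3]
H [1,3]
H [1,3]
H [1,3]
F [2,3]
F [2,4]
F [3,4]
H [3,4]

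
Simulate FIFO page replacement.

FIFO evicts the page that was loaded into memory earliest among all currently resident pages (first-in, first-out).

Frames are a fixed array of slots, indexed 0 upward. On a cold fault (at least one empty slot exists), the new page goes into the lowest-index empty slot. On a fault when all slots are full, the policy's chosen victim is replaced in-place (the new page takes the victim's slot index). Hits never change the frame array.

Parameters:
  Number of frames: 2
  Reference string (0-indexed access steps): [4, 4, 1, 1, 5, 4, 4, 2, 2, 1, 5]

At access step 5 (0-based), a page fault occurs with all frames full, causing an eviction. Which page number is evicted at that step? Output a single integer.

Answer: 1

Derivation:
Step 0: ref 4 -> FAULT, frames=[4,-]
Step 1: ref 4 -> HIT, frames=[4,-]
Step 2: ref 1 -> FAULT, frames=[4,1]
Step 3: ref 1 -> HIT, frames=[4,1]
Step 4: ref 5 -> FAULT, evict 4, frames=[5,1]
Step 5: ref 4 -> FAULT, evict 1, frames=[5,4]
At step 5: evicted page 1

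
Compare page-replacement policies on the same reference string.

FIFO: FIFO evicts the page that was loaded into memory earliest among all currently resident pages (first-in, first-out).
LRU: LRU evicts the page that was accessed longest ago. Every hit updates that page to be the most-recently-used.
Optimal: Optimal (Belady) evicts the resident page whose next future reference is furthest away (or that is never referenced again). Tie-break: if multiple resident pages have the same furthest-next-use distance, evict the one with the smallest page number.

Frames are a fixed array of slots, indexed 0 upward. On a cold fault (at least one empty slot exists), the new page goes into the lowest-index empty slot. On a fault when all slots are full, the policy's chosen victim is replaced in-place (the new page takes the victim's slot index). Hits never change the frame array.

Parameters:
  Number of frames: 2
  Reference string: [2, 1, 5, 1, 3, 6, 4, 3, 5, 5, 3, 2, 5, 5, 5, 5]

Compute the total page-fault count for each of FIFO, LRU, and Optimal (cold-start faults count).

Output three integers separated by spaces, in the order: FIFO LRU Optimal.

--- FIFO ---
  step 0: ref 2 -> FAULT, frames=[2,-] (faults so far: 1)
  step 1: ref 1 -> FAULT, frames=[2,1] (faults so far: 2)
  step 2: ref 5 -> FAULT, evict 2, frames=[5,1] (faults so far: 3)
  step 3: ref 1 -> HIT, frames=[5,1] (faults so far: 3)
  step 4: ref 3 -> FAULT, evict 1, frames=[5,3] (faults so far: 4)
  step 5: ref 6 -> FAULT, evict 5, frames=[6,3] (faults so far: 5)
  step 6: ref 4 -> FAULT, evict 3, frames=[6,4] (faults so far: 6)
  step 7: ref 3 -> FAULT, evict 6, frames=[3,4] (faults so far: 7)
  step 8: ref 5 -> FAULT, evict 4, frames=[3,5] (faults so far: 8)
  step 9: ref 5 -> HIT, frames=[3,5] (faults so far: 8)
  step 10: ref 3 -> HIT, frames=[3,5] (faults so far: 8)
  step 11: ref 2 -> FAULT, evict 3, frames=[2,5] (faults so far: 9)
  step 12: ref 5 -> HIT, frames=[2,5] (faults so far: 9)
  step 13: ref 5 -> HIT, frames=[2,5] (faults so far: 9)
  step 14: ref 5 -> HIT, frames=[2,5] (faults so far: 9)
  step 15: ref 5 -> HIT, frames=[2,5] (faults so far: 9)
  FIFO total faults: 9
--- LRU ---
  step 0: ref 2 -> FAULT, frames=[2,-] (faults so far: 1)
  step 1: ref 1 -> FAULT, frames=[2,1] (faults so far: 2)
  step 2: ref 5 -> FAULT, evict 2, frames=[5,1] (faults so far: 3)
  step 3: ref 1 -> HIT, frames=[5,1] (faults so far: 3)
  step 4: ref 3 -> FAULT, evict 5, frames=[3,1] (faults so far: 4)
  step 5: ref 6 -> FAULT, evict 1, frames=[3,6] (faults so far: 5)
  step 6: ref 4 -> FAULT, evict 3, frames=[4,6] (faults so far: 6)
  step 7: ref 3 -> FAULT, evict 6, frames=[4,3] (faults so far: 7)
  step 8: ref 5 -> FAULT, evict 4, frames=[5,3] (faults so far: 8)
  step 9: ref 5 -> HIT, frames=[5,3] (faults so far: 8)
  step 10: ref 3 -> HIT, frames=[5,3] (faults so far: 8)
  step 11: ref 2 -> FAULT, evict 5, frames=[2,3] (faults so far: 9)
  step 12: ref 5 -> FAULT, evict 3, frames=[2,5] (faults so far: 10)
  step 13: ref 5 -> HIT, frames=[2,5] (faults so far: 10)
  step 14: ref 5 -> HIT, frames=[2,5] (faults so far: 10)
  step 15: ref 5 -> HIT, frames=[2,5] (faults so far: 10)
  LRU total faults: 10
--- Optimal ---
  step 0: ref 2 -> FAULT, frames=[2,-] (faults so far: 1)
  step 1: ref 1 -> FAULT, frames=[2,1] (faults so far: 2)
  step 2: ref 5 -> FAULT, evict 2, frames=[5,1] (faults so far: 3)
  step 3: ref 1 -> HIT, frames=[5,1] (faults so far: 3)
  step 4: ref 3 -> FAULT, evict 1, frames=[5,3] (faults so far: 4)
  step 5: ref 6 -> FAULT, evict 5, frames=[6,3] (faults so far: 5)
  step 6: ref 4 -> FAULT, evict 6, frames=[4,3] (faults so far: 6)
  step 7: ref 3 -> HIT, frames=[4,3] (faults so far: 6)
  step 8: ref 5 -> FAULT, evict 4, frames=[5,3] (faults so far: 7)
  step 9: ref 5 -> HIT, frames=[5,3] (faults so far: 7)
  step 10: ref 3 -> HIT, frames=[5,3] (faults so far: 7)
  step 11: ref 2 -> FAULT, evict 3, frames=[5,2] (faults so far: 8)
  step 12: ref 5 -> HIT, frames=[5,2] (faults so far: 8)
  step 13: ref 5 -> HIT, frames=[5,2] (faults so far: 8)
  step 14: ref 5 -> HIT, frames=[5,2] (faults so far: 8)
  step 15: ref 5 -> HIT, frames=[5,2] (faults so far: 8)
  Optimal total faults: 8

Answer: 9 10 8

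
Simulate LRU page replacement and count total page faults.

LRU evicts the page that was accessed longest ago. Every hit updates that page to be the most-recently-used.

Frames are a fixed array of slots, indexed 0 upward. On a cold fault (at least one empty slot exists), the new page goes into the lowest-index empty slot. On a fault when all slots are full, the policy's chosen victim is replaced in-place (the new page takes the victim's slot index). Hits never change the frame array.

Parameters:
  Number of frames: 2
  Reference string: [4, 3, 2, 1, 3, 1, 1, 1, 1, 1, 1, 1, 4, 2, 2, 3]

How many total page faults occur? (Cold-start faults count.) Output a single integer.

Step 0: ref 4 → FAULT, frames=[4,-]
Step 1: ref 3 → FAULT, frames=[4,3]
Step 2: ref 2 → FAULT (evict 4), frames=[2,3]
Step 3: ref 1 → FAULT (evict 3), frames=[2,1]
Step 4: ref 3 → FAULT (evict 2), frames=[3,1]
Step 5: ref 1 → HIT, frames=[3,1]
Step 6: ref 1 → HIT, frames=[3,1]
Step 7: ref 1 → HIT, frames=[3,1]
Step 8: ref 1 → HIT, frames=[3,1]
Step 9: ref 1 → HIT, frames=[3,1]
Step 10: ref 1 → HIT, frames=[3,1]
Step 11: ref 1 → HIT, frames=[3,1]
Step 12: ref 4 → FAULT (evict 3), frames=[4,1]
Step 13: ref 2 → FAULT (evict 1), frames=[4,2]
Step 14: ref 2 → HIT, frames=[4,2]
Step 15: ref 3 → FAULT (evict 4), frames=[3,2]
Total faults: 8

Answer: 8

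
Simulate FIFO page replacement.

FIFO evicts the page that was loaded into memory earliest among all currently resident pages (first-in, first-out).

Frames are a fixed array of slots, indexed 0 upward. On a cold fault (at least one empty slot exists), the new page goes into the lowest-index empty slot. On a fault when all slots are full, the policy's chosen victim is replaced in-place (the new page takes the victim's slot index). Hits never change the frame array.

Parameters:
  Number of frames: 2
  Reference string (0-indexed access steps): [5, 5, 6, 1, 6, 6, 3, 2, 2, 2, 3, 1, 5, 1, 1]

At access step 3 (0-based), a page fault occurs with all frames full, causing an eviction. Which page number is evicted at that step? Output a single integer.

Step 0: ref 5 -> FAULT, frames=[5,-]
Step 1: ref 5 -> HIT, frames=[5,-]
Step 2: ref 6 -> FAULT, frames=[5,6]
Step 3: ref 1 -> FAULT, evict 5, frames=[1,6]
At step 3: evicted page 5

Answer: 5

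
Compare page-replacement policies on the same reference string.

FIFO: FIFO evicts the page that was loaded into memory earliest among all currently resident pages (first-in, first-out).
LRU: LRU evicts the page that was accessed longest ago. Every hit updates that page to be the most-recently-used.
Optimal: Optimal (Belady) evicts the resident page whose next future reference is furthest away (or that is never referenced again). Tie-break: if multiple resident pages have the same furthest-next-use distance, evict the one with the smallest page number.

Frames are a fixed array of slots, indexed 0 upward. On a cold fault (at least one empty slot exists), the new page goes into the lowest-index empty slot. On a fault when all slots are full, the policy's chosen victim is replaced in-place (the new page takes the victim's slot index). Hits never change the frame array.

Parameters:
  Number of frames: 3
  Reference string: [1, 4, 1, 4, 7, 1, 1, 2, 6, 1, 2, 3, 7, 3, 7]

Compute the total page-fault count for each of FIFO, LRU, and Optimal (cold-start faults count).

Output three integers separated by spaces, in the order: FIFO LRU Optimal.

Answer: 8 7 7

Derivation:
--- FIFO ---
  step 0: ref 1 -> FAULT, frames=[1,-,-] (faults so far: 1)
  step 1: ref 4 -> FAULT, frames=[1,4,-] (faults so far: 2)
  step 2: ref 1 -> HIT, frames=[1,4,-] (faults so far: 2)
  step 3: ref 4 -> HIT, frames=[1,4,-] (faults so far: 2)
  step 4: ref 7 -> FAULT, frames=[1,4,7] (faults so far: 3)
  step 5: ref 1 -> HIT, frames=[1,4,7] (faults so far: 3)
  step 6: ref 1 -> HIT, frames=[1,4,7] (faults so far: 3)
  step 7: ref 2 -> FAULT, evict 1, frames=[2,4,7] (faults so far: 4)
  step 8: ref 6 -> FAULT, evict 4, frames=[2,6,7] (faults so far: 5)
  step 9: ref 1 -> FAULT, evict 7, frames=[2,6,1] (faults so far: 6)
  step 10: ref 2 -> HIT, frames=[2,6,1] (faults so far: 6)
  step 11: ref 3 -> FAULT, evict 2, frames=[3,6,1] (faults so far: 7)
  step 12: ref 7 -> FAULT, evict 6, frames=[3,7,1] (faults so far: 8)
  step 13: ref 3 -> HIT, frames=[3,7,1] (faults so far: 8)
  step 14: ref 7 -> HIT, frames=[3,7,1] (faults so far: 8)
  FIFO total faults: 8
--- LRU ---
  step 0: ref 1 -> FAULT, frames=[1,-,-] (faults so far: 1)
  step 1: ref 4 -> FAULT, frames=[1,4,-] (faults so far: 2)
  step 2: ref 1 -> HIT, frames=[1,4,-] (faults so far: 2)
  step 3: ref 4 -> HIT, frames=[1,4,-] (faults so far: 2)
  step 4: ref 7 -> FAULT, frames=[1,4,7] (faults so far: 3)
  step 5: ref 1 -> HIT, frames=[1,4,7] (faults so far: 3)
  step 6: ref 1 -> HIT, frames=[1,4,7] (faults so far: 3)
  step 7: ref 2 -> FAULT, evict 4, frames=[1,2,7] (faults so far: 4)
  step 8: ref 6 -> FAULT, evict 7, frames=[1,2,6] (faults so far: 5)
  step 9: ref 1 -> HIT, frames=[1,2,6] (faults so far: 5)
  step 10: ref 2 -> HIT, frames=[1,2,6] (faults so far: 5)
  step 11: ref 3 -> FAULT, evict 6, frames=[1,2,3] (faults so far: 6)
  step 12: ref 7 -> FAULT, evict 1, frames=[7,2,3] (faults so far: 7)
  step 13: ref 3 -> HIT, frames=[7,2,3] (faults so far: 7)
  step 14: ref 7 -> HIT, frames=[7,2,3] (faults so far: 7)
  LRU total faults: 7
--- Optimal ---
  step 0: ref 1 -> FAULT, frames=[1,-,-] (faults so far: 1)
  step 1: ref 4 -> FAULT, frames=[1,4,-] (faults so far: 2)
  step 2: ref 1 -> HIT, frames=[1,4,-] (faults so far: 2)
  step 3: ref 4 -> HIT, frames=[1,4,-] (faults so far: 2)
  step 4: ref 7 -> FAULT, frames=[1,4,7] (faults so far: 3)
  step 5: ref 1 -> HIT, frames=[1,4,7] (faults so far: 3)
  step 6: ref 1 -> HIT, frames=[1,4,7] (faults so far: 3)
  step 7: ref 2 -> FAULT, evict 4, frames=[1,2,7] (faults so far: 4)
  step 8: ref 6 -> FAULT, evict 7, frames=[1,2,6] (faults so far: 5)
  step 9: ref 1 -> HIT, frames=[1,2,6] (faults so far: 5)
  step 10: ref 2 -> HIT, frames=[1,2,6] (faults so far: 5)
  step 11: ref 3 -> FAULT, evict 1, frames=[3,2,6] (faults so far: 6)
  step 12: ref 7 -> FAULT, evict 2, frames=[3,7,6] (faults so far: 7)
  step 13: ref 3 -> HIT, frames=[3,7,6] (faults so far: 7)
  step 14: ref 7 -> HIT, frames=[3,7,6] (faults so far: 7)
  Optimal total faults: 7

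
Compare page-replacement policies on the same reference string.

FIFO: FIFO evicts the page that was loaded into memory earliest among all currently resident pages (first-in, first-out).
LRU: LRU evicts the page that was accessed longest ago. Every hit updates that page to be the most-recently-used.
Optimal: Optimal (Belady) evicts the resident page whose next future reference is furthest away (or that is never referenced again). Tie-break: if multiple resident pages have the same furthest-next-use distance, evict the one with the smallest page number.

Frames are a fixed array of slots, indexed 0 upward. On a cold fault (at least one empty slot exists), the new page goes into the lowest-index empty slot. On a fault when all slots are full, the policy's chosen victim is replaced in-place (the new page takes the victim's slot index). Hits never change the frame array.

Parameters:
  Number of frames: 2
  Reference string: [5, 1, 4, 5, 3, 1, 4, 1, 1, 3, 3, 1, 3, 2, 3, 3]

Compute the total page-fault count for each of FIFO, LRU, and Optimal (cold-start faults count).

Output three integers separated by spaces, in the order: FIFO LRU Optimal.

--- FIFO ---
  step 0: ref 5 -> FAULT, frames=[5,-] (faults so far: 1)
  step 1: ref 1 -> FAULT, frames=[5,1] (faults so far: 2)
  step 2: ref 4 -> FAULT, evict 5, frames=[4,1] (faults so far: 3)
  step 3: ref 5 -> FAULT, evict 1, frames=[4,5] (faults so far: 4)
  step 4: ref 3 -> FAULT, evict 4, frames=[3,5] (faults so far: 5)
  step 5: ref 1 -> FAULT, evict 5, frames=[3,1] (faults so far: 6)
  step 6: ref 4 -> FAULT, evict 3, frames=[4,1] (faults so far: 7)
  step 7: ref 1 -> HIT, frames=[4,1] (faults so far: 7)
  step 8: ref 1 -> HIT, frames=[4,1] (faults so far: 7)
  step 9: ref 3 -> FAULT, evict 1, frames=[4,3] (faults so far: 8)
  step 10: ref 3 -> HIT, frames=[4,3] (faults so far: 8)
  step 11: ref 1 -> FAULT, evict 4, frames=[1,3] (faults so far: 9)
  step 12: ref 3 -> HIT, frames=[1,3] (faults so far: 9)
  step 13: ref 2 -> FAULT, evict 3, frames=[1,2] (faults so far: 10)
  step 14: ref 3 -> FAULT, evict 1, frames=[3,2] (faults so far: 11)
  step 15: ref 3 -> HIT, frames=[3,2] (faults so far: 11)
  FIFO total faults: 11
--- LRU ---
  step 0: ref 5 -> FAULT, frames=[5,-] (faults so far: 1)
  step 1: ref 1 -> FAULT, frames=[5,1] (faults so far: 2)
  step 2: ref 4 -> FAULT, evict 5, frames=[4,1] (faults so far: 3)
  step 3: ref 5 -> FAULT, evict 1, frames=[4,5] (faults so far: 4)
  step 4: ref 3 -> FAULT, evict 4, frames=[3,5] (faults so far: 5)
  step 5: ref 1 -> FAULT, evict 5, frames=[3,1] (faults so far: 6)
  step 6: ref 4 -> FAULT, evict 3, frames=[4,1] (faults so far: 7)
  step 7: ref 1 -> HIT, frames=[4,1] (faults so far: 7)
  step 8: ref 1 -> HIT, frames=[4,1] (faults so far: 7)
  step 9: ref 3 -> FAULT, evict 4, frames=[3,1] (faults so far: 8)
  step 10: ref 3 -> HIT, frames=[3,1] (faults so far: 8)
  step 11: ref 1 -> HIT, frames=[3,1] (faults so far: 8)
  step 12: ref 3 -> HIT, frames=[3,1] (faults so far: 8)
  step 13: ref 2 -> FAULT, evict 1, frames=[3,2] (faults so far: 9)
  step 14: ref 3 -> HIT, frames=[3,2] (faults so far: 9)
  step 15: ref 3 -> HIT, frames=[3,2] (faults so far: 9)
  LRU total faults: 9
--- Optimal ---
  step 0: ref 5 -> FAULT, frames=[5,-] (faults so far: 1)
  step 1: ref 1 -> FAULT, frames=[5,1] (faults so far: 2)
  step 2: ref 4 -> FAULT, evict 1, frames=[5,4] (faults so far: 3)
  step 3: ref 5 -> HIT, frames=[5,4] (faults so far: 3)
  step 4: ref 3 -> FAULT, evict 5, frames=[3,4] (faults so far: 4)
  step 5: ref 1 -> FAULT, evict 3, frames=[1,4] (faults so far: 5)
  step 6: ref 4 -> HIT, frames=[1,4] (faults so far: 5)
  step 7: ref 1 -> HIT, frames=[1,4] (faults so far: 5)
  step 8: ref 1 -> HIT, frames=[1,4] (faults so far: 5)
  step 9: ref 3 -> FAULT, evict 4, frames=[1,3] (faults so far: 6)
  step 10: ref 3 -> HIT, frames=[1,3] (faults so far: 6)
  step 11: ref 1 -> HIT, frames=[1,3] (faults so far: 6)
  step 12: ref 3 -> HIT, frames=[1,3] (faults so far: 6)
  step 13: ref 2 -> FAULT, evict 1, frames=[2,3] (faults so far: 7)
  step 14: ref 3 -> HIT, frames=[2,3] (faults so far: 7)
  step 15: ref 3 -> HIT, frames=[2,3] (faults so far: 7)
  Optimal total faults: 7

Answer: 11 9 7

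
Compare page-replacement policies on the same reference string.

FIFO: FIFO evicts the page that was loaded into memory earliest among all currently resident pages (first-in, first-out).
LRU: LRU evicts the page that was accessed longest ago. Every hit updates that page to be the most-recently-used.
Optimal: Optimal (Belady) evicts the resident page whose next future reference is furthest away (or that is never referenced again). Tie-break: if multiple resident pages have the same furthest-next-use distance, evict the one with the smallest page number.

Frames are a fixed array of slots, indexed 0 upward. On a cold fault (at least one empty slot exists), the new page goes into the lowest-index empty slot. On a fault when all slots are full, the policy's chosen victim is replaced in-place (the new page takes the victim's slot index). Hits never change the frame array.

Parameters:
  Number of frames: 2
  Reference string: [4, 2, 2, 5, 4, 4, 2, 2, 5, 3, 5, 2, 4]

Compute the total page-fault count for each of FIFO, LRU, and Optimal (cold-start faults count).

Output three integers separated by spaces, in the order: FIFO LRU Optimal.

Answer: 9 9 7

Derivation:
--- FIFO ---
  step 0: ref 4 -> FAULT, frames=[4,-] (faults so far: 1)
  step 1: ref 2 -> FAULT, frames=[4,2] (faults so far: 2)
  step 2: ref 2 -> HIT, frames=[4,2] (faults so far: 2)
  step 3: ref 5 -> FAULT, evict 4, frames=[5,2] (faults so far: 3)
  step 4: ref 4 -> FAULT, evict 2, frames=[5,4] (faults so far: 4)
  step 5: ref 4 -> HIT, frames=[5,4] (faults so far: 4)
  step 6: ref 2 -> FAULT, evict 5, frames=[2,4] (faults so far: 5)
  step 7: ref 2 -> HIT, frames=[2,4] (faults so far: 5)
  step 8: ref 5 -> FAULT, evict 4, frames=[2,5] (faults so far: 6)
  step 9: ref 3 -> FAULT, evict 2, frames=[3,5] (faults so far: 7)
  step 10: ref 5 -> HIT, frames=[3,5] (faults so far: 7)
  step 11: ref 2 -> FAULT, evict 5, frames=[3,2] (faults so far: 8)
  step 12: ref 4 -> FAULT, evict 3, frames=[4,2] (faults so far: 9)
  FIFO total faults: 9
--- LRU ---
  step 0: ref 4 -> FAULT, frames=[4,-] (faults so far: 1)
  step 1: ref 2 -> FAULT, frames=[4,2] (faults so far: 2)
  step 2: ref 2 -> HIT, frames=[4,2] (faults so far: 2)
  step 3: ref 5 -> FAULT, evict 4, frames=[5,2] (faults so far: 3)
  step 4: ref 4 -> FAULT, evict 2, frames=[5,4] (faults so far: 4)
  step 5: ref 4 -> HIT, frames=[5,4] (faults so far: 4)
  step 6: ref 2 -> FAULT, evict 5, frames=[2,4] (faults so far: 5)
  step 7: ref 2 -> HIT, frames=[2,4] (faults so far: 5)
  step 8: ref 5 -> FAULT, evict 4, frames=[2,5] (faults so far: 6)
  step 9: ref 3 -> FAULT, evict 2, frames=[3,5] (faults so far: 7)
  step 10: ref 5 -> HIT, frames=[3,5] (faults so far: 7)
  step 11: ref 2 -> FAULT, evict 3, frames=[2,5] (faults so far: 8)
  step 12: ref 4 -> FAULT, evict 5, frames=[2,4] (faults so far: 9)
  LRU total faults: 9
--- Optimal ---
  step 0: ref 4 -> FAULT, frames=[4,-] (faults so far: 1)
  step 1: ref 2 -> FAULT, frames=[4,2] (faults so far: 2)
  step 2: ref 2 -> HIT, frames=[4,2] (faults so far: 2)
  step 3: ref 5 -> FAULT, evict 2, frames=[4,5] (faults so far: 3)
  step 4: ref 4 -> HIT, frames=[4,5] (faults so far: 3)
  step 5: ref 4 -> HIT, frames=[4,5] (faults so far: 3)
  step 6: ref 2 -> FAULT, evict 4, frames=[2,5] (faults so far: 4)
  step 7: ref 2 -> HIT, frames=[2,5] (faults so far: 4)
  step 8: ref 5 -> HIT, frames=[2,5] (faults so far: 4)
  step 9: ref 3 -> FAULT, evict 2, frames=[3,5] (faults so far: 5)
  step 10: ref 5 -> HIT, frames=[3,5] (faults so far: 5)
  step 11: ref 2 -> FAULT, evict 3, frames=[2,5] (faults so far: 6)
  step 12: ref 4 -> FAULT, evict 2, frames=[4,5] (faults so far: 7)
  Optimal total faults: 7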